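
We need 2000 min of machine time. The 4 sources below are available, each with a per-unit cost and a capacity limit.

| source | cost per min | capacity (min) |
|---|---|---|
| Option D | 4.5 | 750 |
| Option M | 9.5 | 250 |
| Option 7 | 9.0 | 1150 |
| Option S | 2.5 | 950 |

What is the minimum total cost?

8450

Cheapest first:
Take 950 from Option S at 2.5 → need 1050 more.
Take 750 from Option D at 4.5 → need 300 more.
Take 300 from Option 7 at 9.0 to finish.
Option M: unused.
Cost = 950×2.5 + 750×4.5 + 300×9.0 = 8450.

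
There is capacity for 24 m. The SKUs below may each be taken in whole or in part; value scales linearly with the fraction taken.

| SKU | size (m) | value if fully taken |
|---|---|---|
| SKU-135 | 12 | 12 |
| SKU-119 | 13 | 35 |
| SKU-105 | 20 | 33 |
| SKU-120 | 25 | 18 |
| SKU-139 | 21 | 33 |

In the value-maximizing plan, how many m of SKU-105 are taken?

11

Rank by value-to-size ratio: SKU-119 35/13≈2.69, SKU-105 33/20≈1.65, SKU-139 33/21≈1.57, SKU-135 12/12≈1, SKU-120 18/25≈0.72.
Take all of SKU-119 (13 m, value 35) → 11 m left.
11 m left: a 11/20 share of SKU-105 gives 33×11/20 = 18.15.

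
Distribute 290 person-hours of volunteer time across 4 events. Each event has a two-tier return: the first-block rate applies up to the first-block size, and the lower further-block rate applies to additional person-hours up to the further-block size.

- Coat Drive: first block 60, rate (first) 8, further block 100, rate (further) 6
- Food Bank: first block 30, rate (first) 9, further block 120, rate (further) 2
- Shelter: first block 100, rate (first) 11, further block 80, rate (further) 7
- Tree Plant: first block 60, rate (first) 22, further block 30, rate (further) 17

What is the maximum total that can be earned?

3750

Order all 8 blocks by rate: Tree Plant/first 22 > Tree Plant/second 17 > Shelter/first 11 > Food Bank/first 9 > Coat Drive/first 8 > Shelter/second 7 > Coat Drive/second 6 > Food Bank/second 2.
Tree Plant first at 22: fill all 60 — 230 left.
Fill Tree Plant second block (30 at 17) — 200 left.
Fill Shelter first block (100 at 11) — 100 left.
Food Bank first at 9: fill all 30 — 70 left.
Coat Drive first at 8: fill all 60 — 10 left.
Shelter/second: +10 of 80 at 7; pool empty.
Total = 22×60 + 17×30 + 11×100 + 9×30 + 8×60 + 7×10 = 3750.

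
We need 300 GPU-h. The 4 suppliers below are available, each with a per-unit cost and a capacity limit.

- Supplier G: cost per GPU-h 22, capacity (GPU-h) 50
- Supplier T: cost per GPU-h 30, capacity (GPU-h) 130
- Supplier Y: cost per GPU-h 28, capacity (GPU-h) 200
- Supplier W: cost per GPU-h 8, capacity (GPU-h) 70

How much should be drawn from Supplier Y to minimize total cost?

180

Use suppliers in increasing cost order.
Supplier W (8): use full 70 → 230 GPU-h to go.
Take 50 from Supplier G at 22 → need 180 more.
Take 180 from Supplier Y at 28 to finish.
Supplier T: unused.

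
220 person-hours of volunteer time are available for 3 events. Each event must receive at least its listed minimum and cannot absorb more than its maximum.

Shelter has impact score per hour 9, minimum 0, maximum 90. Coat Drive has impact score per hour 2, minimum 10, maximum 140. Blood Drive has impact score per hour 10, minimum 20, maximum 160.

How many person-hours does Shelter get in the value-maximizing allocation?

Meeting every minimum uses 0+10+20 = 30 person-hours, leaving 190.
Order the events by impact score per hour: Blood Drive 10 > Shelter 9 > Coat Drive 2.
Give Blood Drive 140 more to hit its cap of 160 ; 50 left.
Shelter: +50 (room for 90) → 50. Pool exhausted.

50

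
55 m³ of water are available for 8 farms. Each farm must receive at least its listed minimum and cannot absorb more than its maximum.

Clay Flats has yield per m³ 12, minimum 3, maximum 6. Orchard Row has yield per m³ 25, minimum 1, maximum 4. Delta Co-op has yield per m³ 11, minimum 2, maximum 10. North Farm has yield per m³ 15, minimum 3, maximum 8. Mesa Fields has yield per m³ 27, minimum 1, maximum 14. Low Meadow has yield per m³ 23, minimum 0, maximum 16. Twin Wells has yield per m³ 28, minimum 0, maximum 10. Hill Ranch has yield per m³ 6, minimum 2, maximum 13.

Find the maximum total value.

1256

Meeting every minimum uses 3+1+2+3+1+0+0+2 = 12 m³, leaving 43.
Highest yield per m³ first: Twin Wells 28 > Mesa Fields 27 > Orchard Row 25 > Low Meadow 23 > North Farm 15 > Clay Flats 12 > Delta Co-op 11 > Hill Ranch 6.
Twin Wells: +10 to 10 (cap) → 33 left.
Give Mesa Fields 13 more to hit its cap of 14 → 20 left.
Give Orchard Row 3 more to hit its cap of 4 → 17 left.
Low Meadow takes 16 more to reach its cap of 16 → 1 left.
Only 1 left; North Farm takes them to reach 4.
Total = 12×3 + 25×4 + 11×2 + 15×4 + 27×14 + 23×16 + 28×10 + 6×2 = 1256.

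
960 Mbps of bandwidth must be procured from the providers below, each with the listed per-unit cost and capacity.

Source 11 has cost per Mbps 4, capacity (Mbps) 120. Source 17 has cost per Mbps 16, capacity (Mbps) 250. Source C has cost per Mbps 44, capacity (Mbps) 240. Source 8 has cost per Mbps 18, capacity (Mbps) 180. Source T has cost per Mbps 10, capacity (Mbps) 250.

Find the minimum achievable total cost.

17260

Use providers in increasing cost order.
Source 11 (4): use full 120 — 840 Mbps to go.
Take 250 from Source T at 10 — need 590 more.
Take 250 from Source 17 at 16 — need 340 more.
Take 180 from Source 8 at 18 — need 160 more.
Source C at 44: take 160 of its 240 — requirement met.
Cost = 120×4 + 250×10 + 250×16 + 180×18 + 160×44 = 17260.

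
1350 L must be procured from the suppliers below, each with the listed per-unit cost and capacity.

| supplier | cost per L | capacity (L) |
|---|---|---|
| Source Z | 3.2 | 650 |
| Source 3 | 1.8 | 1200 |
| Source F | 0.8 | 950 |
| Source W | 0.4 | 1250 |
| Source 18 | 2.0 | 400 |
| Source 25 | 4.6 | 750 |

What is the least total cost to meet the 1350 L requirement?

580

Use suppliers in increasing cost order.
Source W at 0.4: take all 1250 L → 100 still needed.
Take 100 from Source F at 0.8 to finish.
Source 3, Source 18, Source Z, Source 25: unused.
Cost = 1250×0.4 + 100×0.8 = 580.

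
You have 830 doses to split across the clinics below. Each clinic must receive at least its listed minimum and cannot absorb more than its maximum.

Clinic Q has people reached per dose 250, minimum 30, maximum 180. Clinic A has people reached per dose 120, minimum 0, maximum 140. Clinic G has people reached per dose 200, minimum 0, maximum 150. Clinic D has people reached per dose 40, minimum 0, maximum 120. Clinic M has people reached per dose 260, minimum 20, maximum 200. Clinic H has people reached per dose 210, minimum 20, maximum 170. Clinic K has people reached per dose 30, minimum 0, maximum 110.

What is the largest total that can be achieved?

Meeting every minimum uses 30+0+0+0+20+20+0 = 70 doses, leaving 760.
Highest people reached per dose first: Clinic M 260 > Clinic Q 250 > Clinic H 210 > Clinic G 200 > Clinic A 120 > Clinic D 40 > Clinic K 30.
Give Clinic M 180 more to hit its cap of 200 → 580 left.
Clinic Q: +150 to 180 (cap) → 430 left.
Give Clinic H 150 more to hit its cap of 170 → 280 left.
Clinic G takes 150 more to reach its cap of 150 → 130 left.
Only 130 left; Clinic A takes them to reach 130.
Total = 250×180 + 120×130 + 200×150 + 260×200 + 210×170 = 178300.

178300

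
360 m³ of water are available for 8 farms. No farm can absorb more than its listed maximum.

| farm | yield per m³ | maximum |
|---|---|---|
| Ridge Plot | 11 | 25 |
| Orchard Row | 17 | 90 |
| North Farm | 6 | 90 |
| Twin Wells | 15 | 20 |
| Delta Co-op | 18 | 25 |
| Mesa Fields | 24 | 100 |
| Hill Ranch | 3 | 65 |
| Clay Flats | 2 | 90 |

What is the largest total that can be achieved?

Highest yield per m³ first: Mesa Fields 24 > Delta Co-op 18 > Orchard Row 17 > Twin Wells 15 > Ridge Plot 11 > North Farm 6 > Hill Ranch 3 > Clay Flats 2.
Mesa Fields: +100 to 100 (cap) → 260 left.
Delta Co-op: +25 to 25 (cap) → 235 left.
Give Orchard Row 90 to hit its cap of 90 → 145 left.
Twin Wells: +20 to 20 (cap) → 125 left.
Ridge Plot: +25 to 25 (cap) → 100 left.
North Farm: +90 to 90 (cap) → 10 left.
Hill Ranch: +10 (room for 65) → 10. Pool exhausted.
Total = 11×25 + 17×90 + 6×90 + 15×20 + 18×25 + 24×100 + 3×10 = 5525.

5525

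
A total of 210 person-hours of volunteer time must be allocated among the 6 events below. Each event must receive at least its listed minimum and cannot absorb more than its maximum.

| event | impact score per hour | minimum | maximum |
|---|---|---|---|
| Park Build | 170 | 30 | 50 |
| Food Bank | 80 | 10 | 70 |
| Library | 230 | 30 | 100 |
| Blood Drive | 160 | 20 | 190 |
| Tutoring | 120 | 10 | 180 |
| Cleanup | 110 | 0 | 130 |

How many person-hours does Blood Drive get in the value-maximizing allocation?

Meeting every minimum uses 30+10+30+20+10+0 = 100 person-hours, leaving 110.
Rank by impact score per hour: Library 230 > Park Build 170 > Blood Drive 160 > Tutoring 120 > Cleanup 110 > Food Bank 80.
Library takes 70 more to reach its cap of 100 → 40 left.
Park Build: +20 to 50 (cap) → 20 left.
Blood Drive has room for 170 more but only 20 remain, so it gets 40.

40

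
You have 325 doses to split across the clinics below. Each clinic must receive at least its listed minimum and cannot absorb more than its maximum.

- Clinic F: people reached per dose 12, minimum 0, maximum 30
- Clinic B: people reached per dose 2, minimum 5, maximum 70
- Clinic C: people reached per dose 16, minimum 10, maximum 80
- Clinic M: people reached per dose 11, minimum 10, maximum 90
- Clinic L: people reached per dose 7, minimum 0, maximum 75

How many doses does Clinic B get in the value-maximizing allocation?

Meeting every minimum uses 0+5+10+10+0 = 25 doses, leaving 300.
Order the clinics by people reached per dose: Clinic C 16 > Clinic F 12 > Clinic M 11 > Clinic L 7 > Clinic B 2.
Clinic C takes 70 more to reach its cap of 80 — 230 left.
Give Clinic F 30 more to hit its cap of 30 — 200 left.
Clinic M: +80 to 90 (cap) — 120 left.
Clinic L takes 75 more to reach its cap of 75 — 45 left.
Clinic B: +45 (room for 65) → 50. Pool exhausted.

50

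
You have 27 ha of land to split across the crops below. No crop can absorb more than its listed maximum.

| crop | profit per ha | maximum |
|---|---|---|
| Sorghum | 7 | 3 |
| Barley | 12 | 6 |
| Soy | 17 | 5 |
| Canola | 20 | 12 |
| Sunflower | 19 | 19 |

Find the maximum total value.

525

Rank by profit per ha: Canola 20 > Sunflower 19 > Soy 17 > Barley 12 > Sorghum 7.
Canola: +12 to 12 (cap) — 15 left.
Sunflower has room for 19 but only 15 remain, so it gets 15.
Total = 20×12 + 19×15 = 525.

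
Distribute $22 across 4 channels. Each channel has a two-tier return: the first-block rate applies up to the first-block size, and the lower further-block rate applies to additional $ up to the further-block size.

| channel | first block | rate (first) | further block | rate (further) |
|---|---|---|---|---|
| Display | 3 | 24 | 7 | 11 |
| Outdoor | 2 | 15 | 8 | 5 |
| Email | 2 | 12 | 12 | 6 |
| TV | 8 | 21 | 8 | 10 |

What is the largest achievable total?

371

Treat each block as its own option and order by rate: Display/T1 24 > TV/T1 21 > Outdoor/T1 15 > Email/T1 12 > Display/T2 11 > TV/T2 10 > Email/T2 6 > Outdoor/T2 5.
Display T1 at 24: fill all 3 → 19 left.
TV T1 at 21: fill all 8 → 11 left.
Outdoor/T1 (15): +2 → 9 left.
Email T1 at 12: fill all 2 → 7 left.
Display/T2 (11): +7 → 0 left.
Total = 24×3 + 21×8 + 15×2 + 12×2 + 11×7 = 371.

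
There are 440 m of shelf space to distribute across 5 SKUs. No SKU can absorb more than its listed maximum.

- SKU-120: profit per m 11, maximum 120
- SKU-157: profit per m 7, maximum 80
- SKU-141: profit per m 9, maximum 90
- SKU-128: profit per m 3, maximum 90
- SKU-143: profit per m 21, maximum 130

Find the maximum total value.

5480

Highest profit per m first: SKU-143 21 > SKU-120 11 > SKU-141 9 > SKU-157 7 > SKU-128 3.
SKU-143 takes 130 to reach its cap of 130 → 310 left.
SKU-120 takes 120 to reach its cap of 120 → 190 left.
SKU-141: +90 to 90 (cap) → 100 left.
Give SKU-157 80 to hit its cap of 80 → 20 left.
SKU-128 has room for 90 but only 20 remain, so it gets 20.
Total = 11×120 + 7×80 + 9×90 + 3×20 + 21×130 = 5480.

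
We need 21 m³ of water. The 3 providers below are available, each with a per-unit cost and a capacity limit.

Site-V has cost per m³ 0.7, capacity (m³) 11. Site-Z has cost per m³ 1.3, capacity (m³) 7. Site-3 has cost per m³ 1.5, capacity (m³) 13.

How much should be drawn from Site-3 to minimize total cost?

3

Cheapest first:
Site-V at 0.7: take all 11 m³ → 10 still needed.
Take 7 from Site-Z at 1.3 → need 3 more.
Site-3 at 1.5: take 3 of its 13 → requirement met.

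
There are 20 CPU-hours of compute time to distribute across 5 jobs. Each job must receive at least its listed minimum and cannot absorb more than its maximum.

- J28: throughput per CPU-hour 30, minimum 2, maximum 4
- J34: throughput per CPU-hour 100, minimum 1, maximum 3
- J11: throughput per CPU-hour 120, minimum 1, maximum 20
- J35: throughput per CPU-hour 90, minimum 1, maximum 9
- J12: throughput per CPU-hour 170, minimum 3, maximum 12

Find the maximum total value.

Meeting every minimum uses 2+1+1+1+3 = 8 CPU-hours, leaving 12.
Order the jobs by throughput per CPU-hour: J12 170 > J11 120 > J34 100 > J35 90 > J28 30.
J12: +9 to 12 (cap) — 3 left.
J11: +3 (room for 19) → 4. Pool exhausted.
Total = 30×2 + 100×1 + 120×4 + 90×1 + 170×12 = 2770.

2770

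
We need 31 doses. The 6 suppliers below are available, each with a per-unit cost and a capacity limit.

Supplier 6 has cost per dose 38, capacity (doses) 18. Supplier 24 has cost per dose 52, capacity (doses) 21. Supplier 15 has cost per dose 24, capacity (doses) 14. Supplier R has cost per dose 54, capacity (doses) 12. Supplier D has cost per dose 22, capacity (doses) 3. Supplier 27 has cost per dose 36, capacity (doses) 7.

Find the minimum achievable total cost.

920

Cheapest first:
Supplier D (22): use full 3 ; 28 doses to go.
Take 14 from Supplier 15 at 24 ; need 14 more.
Supplier 27 at 36: take all 7 doses ; 7 still needed.
Supplier 6 (38): take the remaining 7 ; done.
Supplier 24, Supplier R: unused.
Cost = 3×22 + 14×24 + 7×36 + 7×38 = 920.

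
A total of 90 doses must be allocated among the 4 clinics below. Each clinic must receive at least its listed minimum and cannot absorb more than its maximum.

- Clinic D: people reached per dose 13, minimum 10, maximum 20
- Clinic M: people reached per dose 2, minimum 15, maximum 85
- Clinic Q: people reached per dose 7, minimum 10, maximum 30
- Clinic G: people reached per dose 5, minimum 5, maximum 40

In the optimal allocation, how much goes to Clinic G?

25

Meeting every minimum uses 10+15+10+5 = 40 doses, leaving 50.
Highest people reached per dose first: Clinic D 13 > Clinic Q 7 > Clinic G 5 > Clinic M 2.
Give Clinic D 10 more to hit its cap of 20 ; 40 left.
Clinic Q: +20 to 30 (cap) ; 20 left.
Clinic G has room for 35 more but only 20 remain, so it gets 25.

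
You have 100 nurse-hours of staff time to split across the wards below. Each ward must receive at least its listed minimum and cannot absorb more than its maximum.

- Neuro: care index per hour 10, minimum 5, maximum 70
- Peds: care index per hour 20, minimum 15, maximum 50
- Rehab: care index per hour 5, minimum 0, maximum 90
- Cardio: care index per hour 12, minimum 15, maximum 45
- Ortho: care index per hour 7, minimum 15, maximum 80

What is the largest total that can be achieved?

1515

Meeting every minimum uses 5+15+0+15+15 = 50 nurse-hours, leaving 50.
Order the wards by care index per hour: Peds 20 > Cardio 12 > Neuro 10 > Ortho 7 > Rehab 5.
Peds takes 35 more to reach its cap of 50 — 15 left.
Cardio: +15 (room for 30) → 30. Pool exhausted.
Total = 10×5 + 20×50 + 12×30 + 7×15 = 1515.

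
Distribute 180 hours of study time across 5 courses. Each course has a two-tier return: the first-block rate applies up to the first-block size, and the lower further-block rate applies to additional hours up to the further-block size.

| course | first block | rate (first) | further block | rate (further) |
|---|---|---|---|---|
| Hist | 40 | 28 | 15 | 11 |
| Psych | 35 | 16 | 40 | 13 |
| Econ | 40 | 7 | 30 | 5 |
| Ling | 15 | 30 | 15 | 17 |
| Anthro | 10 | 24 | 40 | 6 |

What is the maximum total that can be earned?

3380

Treat each block as its own option and order by rate: Ling/T1 30 > Hist/T1 28 > Anthro/T1 24 > Ling/T2 17 > Psych/T1 16 > Psych/T2 13 > Hist/T2 11 > Econ/T1 7 > Anthro/T2 6 > Econ/T2 5.
Ling T1 at 30: fill all 15 → 165 left.
Hist/T1 (28): +40 → 125 left.
Anthro T1 at 24: fill all 10 → 115 left.
Fill Ling T2 block (15 at 17) → 100 left.
Psych T1 at 16: fill all 35 → 65 left.
Psych/T2 (13): +40 → 25 left.
Hist T2 at 11: fill all 15 → 10 left.
Econ T1 at 7: only 10 left, fill 10.
Total = 30×15 + 28×40 + 24×10 + 17×15 + 16×35 + 13×40 + 11×15 + 7×10 = 3380.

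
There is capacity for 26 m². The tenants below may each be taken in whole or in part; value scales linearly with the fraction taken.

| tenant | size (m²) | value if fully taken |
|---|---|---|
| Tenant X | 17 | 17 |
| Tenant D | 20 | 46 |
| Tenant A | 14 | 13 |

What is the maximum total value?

Rank by value-to-size ratio: Tenant D 46/20≈2.3, Tenant X 17/17≈1, Tenant A 13/14≈0.929.
All 20 m² of Tenant D fit (value 46) ; 6 remain.
Only 6 m² remain; take 6/17 of Tenant X for value 17×6/17 = 6.
Total value = 52.

52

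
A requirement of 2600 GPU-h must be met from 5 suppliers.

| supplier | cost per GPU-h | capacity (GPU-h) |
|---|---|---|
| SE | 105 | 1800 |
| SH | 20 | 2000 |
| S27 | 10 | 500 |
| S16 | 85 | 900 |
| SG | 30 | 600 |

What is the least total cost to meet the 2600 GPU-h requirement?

Cheapest first:
Take 500 from S27 at 10 ; need 2100 more.
SH at 20: take all 2000 GPU-h ; 100 still needed.
SG at 30: take 100 of its 600 ; requirement met.
S16, SE: unused.
Cost = 500×10 + 2000×20 + 100×30 = 48000.

48000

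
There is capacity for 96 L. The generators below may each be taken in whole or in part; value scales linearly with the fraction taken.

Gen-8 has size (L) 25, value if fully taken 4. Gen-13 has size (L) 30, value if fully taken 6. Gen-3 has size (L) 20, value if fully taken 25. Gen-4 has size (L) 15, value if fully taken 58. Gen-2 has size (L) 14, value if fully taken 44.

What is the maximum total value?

Sort by value density: Gen-4 58/15≈3.87, Gen-2 44/14≈3.14, Gen-3 25/20≈1.25, Gen-13 6/30≈0.2, Gen-8 4/25≈0.16.
All 15 L of Gen-4 fit (value 58) — 81 remain.
Gen-2: take in full, 14 L for value 44 — 67 left.
Take all of Gen-3 (20 L, value 25) — 47 L left.
Take all of Gen-13 (30 L, value 6) — 17 L left.
Only 17 L remain; take 17/25 of Gen-8 for value 4×17/25 = 2.72.
Total value = 135.72.

135.72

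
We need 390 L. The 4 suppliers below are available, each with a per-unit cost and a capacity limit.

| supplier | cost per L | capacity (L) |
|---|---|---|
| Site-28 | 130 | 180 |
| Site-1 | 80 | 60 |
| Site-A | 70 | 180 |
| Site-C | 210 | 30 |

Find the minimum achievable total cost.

36900

Cheapest first:
Site-A at 70: take all 180 L — 210 still needed.
Take 60 from Site-1 at 80 — need 150 more.
Site-28 (130): take the remaining 150 — done.
Site-C: unused.
Cost = 180×70 + 60×80 + 150×130 = 36900.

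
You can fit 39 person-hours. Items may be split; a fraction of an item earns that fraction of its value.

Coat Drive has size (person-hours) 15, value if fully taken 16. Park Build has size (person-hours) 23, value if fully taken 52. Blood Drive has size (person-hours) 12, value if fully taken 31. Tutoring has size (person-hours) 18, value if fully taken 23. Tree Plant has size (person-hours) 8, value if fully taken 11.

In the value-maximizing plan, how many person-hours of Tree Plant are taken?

Sort by value density: Blood Drive 31/12≈2.58, Park Build 52/23≈2.26, Tree Plant 11/8≈1.38, Tutoring 23/18≈1.28, Coat Drive 16/15≈1.07.
Take all of Blood Drive (12 person-hours, value 31) ; 27 person-hours left.
All 23 person-hours of Park Build fit (value 52) ; 4 remain.
Only 4 person-hours remain; take 4/8 of Tree Plant for value 11×4/8 = 5.5.

4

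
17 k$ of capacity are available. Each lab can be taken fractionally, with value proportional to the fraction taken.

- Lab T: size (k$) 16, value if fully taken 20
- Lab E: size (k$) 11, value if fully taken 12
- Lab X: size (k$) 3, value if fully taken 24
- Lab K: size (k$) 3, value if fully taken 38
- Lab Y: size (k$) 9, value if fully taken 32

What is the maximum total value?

Sort by value density: Lab K 38/3≈12.7, Lab X 24/3≈8, Lab Y 32/9≈3.56, Lab T 20/16≈1.25, Lab E 12/11≈1.09.
Lab K: take in full, 3 k$ for value 38 ; 14 left.
Lab X: take in full, 3 k$ for value 24 ; 11 left.
Lab Y: take in full, 9 k$ for value 32 ; 2 left.
Fill the last 2 k$ with part of Lab T: 2/16 of it earns 2.5.
Total value = 96.5.

96.5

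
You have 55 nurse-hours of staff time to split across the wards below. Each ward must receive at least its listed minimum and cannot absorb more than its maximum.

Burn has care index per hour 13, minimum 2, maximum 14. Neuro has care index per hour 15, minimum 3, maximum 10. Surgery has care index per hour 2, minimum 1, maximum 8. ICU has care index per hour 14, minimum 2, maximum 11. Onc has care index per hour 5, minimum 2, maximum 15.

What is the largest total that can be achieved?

571

Meeting every minimum uses 2+3+1+2+2 = 10 nurse-hours, leaving 45.
Order the wards by care index per hour: Neuro 15 > ICU 14 > Burn 13 > Onc 5 > Surgery 2.
Neuro: +7 to 10 (cap) — 38 left.
ICU: +9 to 11 (cap) — 29 left.
Give Burn 12 more to hit its cap of 14 — 17 left.
Give Onc 13 more to hit its cap of 15 — 4 left.
Surgery: +4 (room for 7) → 5. Pool exhausted.
Total = 13×14 + 15×10 + 2×5 + 14×11 + 5×15 = 571.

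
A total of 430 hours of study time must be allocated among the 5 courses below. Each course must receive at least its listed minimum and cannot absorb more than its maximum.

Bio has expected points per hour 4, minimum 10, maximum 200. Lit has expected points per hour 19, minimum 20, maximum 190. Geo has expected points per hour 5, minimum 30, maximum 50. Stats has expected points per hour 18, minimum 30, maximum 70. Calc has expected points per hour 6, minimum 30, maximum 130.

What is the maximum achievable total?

Meeting every minimum uses 10+20+30+30+30 = 120 hours, leaving 310.
Rank by expected points per hour: Lit 19 > Stats 18 > Calc 6 > Geo 5 > Bio 4.
Give Lit 170 more to hit its cap of 190 → 140 left.
Stats takes 40 more to reach its cap of 70 → 100 left.
Give Calc 100 more to hit its cap of 130 → 0 left.
Total = 4×10 + 19×190 + 5×30 + 18×70 + 6×130 = 5840.

5840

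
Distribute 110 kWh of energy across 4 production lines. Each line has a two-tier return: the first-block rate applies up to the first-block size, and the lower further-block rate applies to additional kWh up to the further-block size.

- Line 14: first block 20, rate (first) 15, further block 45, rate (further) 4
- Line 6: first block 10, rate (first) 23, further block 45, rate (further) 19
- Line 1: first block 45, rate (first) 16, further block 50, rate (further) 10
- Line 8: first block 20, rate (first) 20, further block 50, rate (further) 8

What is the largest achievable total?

Order all 8 blocks by rate: Line 6/first 23 > Line 8/first 20 > Line 6/second 19 > Line 1/first 16 > Line 14/first 15 > Line 1/second 10 > Line 8/second 8 > Line 14/second 4.
Line 6 first at 23: fill all 10 — 100 left.
Line 8 first at 20: fill all 20 — 80 left.
Line 6 second at 19: fill all 45 — 35 left.
Line 1 first at 16: only 35 left, fill 35.
Total = 23×10 + 20×20 + 19×45 + 16×35 = 2045.

2045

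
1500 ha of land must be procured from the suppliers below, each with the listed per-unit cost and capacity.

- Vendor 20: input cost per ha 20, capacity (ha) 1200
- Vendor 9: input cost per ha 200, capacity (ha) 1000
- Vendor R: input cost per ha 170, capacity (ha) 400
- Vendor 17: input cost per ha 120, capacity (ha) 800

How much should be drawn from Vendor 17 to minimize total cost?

Use suppliers in increasing cost order.
Vendor 20 (20): use full 1200 — 300 ha to go.
Take 300 from Vendor 17 at 120 to finish.
Vendor R, Vendor 9: unused.

300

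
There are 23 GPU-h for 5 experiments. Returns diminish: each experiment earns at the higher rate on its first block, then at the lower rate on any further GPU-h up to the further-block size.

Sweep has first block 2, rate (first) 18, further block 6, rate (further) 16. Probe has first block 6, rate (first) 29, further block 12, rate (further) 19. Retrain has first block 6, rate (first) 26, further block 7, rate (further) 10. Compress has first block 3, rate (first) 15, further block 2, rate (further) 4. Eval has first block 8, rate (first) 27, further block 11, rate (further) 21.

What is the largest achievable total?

Order all 10 blocks by rate: Probe/T1 29 > Eval/T1 27 > Retrain/T1 26 > Eval/T2 21 > Probe/T2 19 > Sweep/T1 18 > Sweep/T2 16 > Compress/T1 15 > Retrain/T2 10 > Compress/T2 4.
Probe T1 at 29: fill all 6 — 17 left.
Eval T1 at 27: fill all 8 — 9 left.
Retrain T1 at 26: fill all 6 — 3 left.
3 remain; put them into Eval T2 at 21.
Total = 29×6 + 27×8 + 26×6 + 21×3 = 609.

609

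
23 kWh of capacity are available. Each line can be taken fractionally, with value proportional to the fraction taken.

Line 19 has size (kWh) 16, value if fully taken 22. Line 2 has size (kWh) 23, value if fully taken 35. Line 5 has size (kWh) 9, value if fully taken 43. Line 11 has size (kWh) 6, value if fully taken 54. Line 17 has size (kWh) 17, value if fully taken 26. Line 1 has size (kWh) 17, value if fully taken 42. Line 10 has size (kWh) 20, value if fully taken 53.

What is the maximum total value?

118.2

Best value per unit of size first: Line 11 54/6≈9, Line 5 43/9≈4.78, Line 10 53/20≈2.65, Line 1 42/17≈2.47, Line 17 26/17≈1.53, Line 2 35/23≈1.52, Line 19 22/16≈1.38.
All 6 kWh of Line 11 fit (value 54) ; 17 remain.
All 9 kWh of Line 5 fit (value 43) ; 8 remain.
Fill the last 8 kWh with part of Line 10: 8/20 of it earns 21.2.
Total value = 118.2.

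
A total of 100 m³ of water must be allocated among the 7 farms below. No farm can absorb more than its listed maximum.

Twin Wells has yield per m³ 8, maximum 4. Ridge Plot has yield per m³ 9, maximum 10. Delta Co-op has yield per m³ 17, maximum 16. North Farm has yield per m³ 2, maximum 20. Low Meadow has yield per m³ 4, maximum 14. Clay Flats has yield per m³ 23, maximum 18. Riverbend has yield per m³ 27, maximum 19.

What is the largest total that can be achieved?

Highest yield per m³ first: Riverbend 27 > Clay Flats 23 > Delta Co-op 17 > Ridge Plot 9 > Twin Wells 8 > Low Meadow 4 > North Farm 2.
Riverbend takes 19 to reach its cap of 19 — 81 left.
Give Clay Flats 18 to hit its cap of 18 — 63 left.
Give Delta Co-op 16 to hit its cap of 16 — 47 left.
Give Ridge Plot 10 to hit its cap of 10 — 37 left.
Give Twin Wells 4 to hit its cap of 4 — 33 left.
Low Meadow takes 14 to reach its cap of 14 — 19 left.
Only 19 left; North Farm takes them to reach 19.
Total = 8×4 + 9×10 + 17×16 + 2×19 + 4×14 + 23×18 + 27×19 = 1415.

1415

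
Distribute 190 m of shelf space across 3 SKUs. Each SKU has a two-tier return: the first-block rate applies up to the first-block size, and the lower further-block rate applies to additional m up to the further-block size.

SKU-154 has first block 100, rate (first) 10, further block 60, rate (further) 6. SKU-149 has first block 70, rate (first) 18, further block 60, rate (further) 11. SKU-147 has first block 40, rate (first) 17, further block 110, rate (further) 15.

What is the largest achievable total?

Order all 6 blocks by rate: SKU-149/tier1 18 > SKU-147/tier1 17 > SKU-147/tier2 15 > SKU-149/tier2 11 > SKU-154/tier1 10 > SKU-154/tier2 6.
SKU-149/tier1 (18): +70 → 120 left.
SKU-147/tier1 (17): +40 → 80 left.
80 remain; put them into SKU-147 tier2 at 15.
Total = 18×70 + 17×40 + 15×80 = 3140.

3140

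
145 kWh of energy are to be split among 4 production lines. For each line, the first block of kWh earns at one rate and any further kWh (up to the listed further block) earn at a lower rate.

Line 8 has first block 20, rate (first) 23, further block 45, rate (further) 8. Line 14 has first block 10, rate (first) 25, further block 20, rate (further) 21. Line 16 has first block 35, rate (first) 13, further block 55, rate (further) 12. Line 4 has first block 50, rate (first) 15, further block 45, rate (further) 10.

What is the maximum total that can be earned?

2455

Order all 8 blocks by rate: Line 14/T1 25 > Line 8/T1 23 > Line 14/T2 21 > Line 4/T1 15 > Line 16/T1 13 > Line 16/T2 12 > Line 4/T2 10 > Line 8/T2 8.
Line 14 T1 at 25: fill all 10 ; 135 left.
Fill Line 8 T1 block (20 at 23) ; 115 left.
Line 14/T2 (21): +20 ; 95 left.
Line 4/T1 (15): +50 ; 45 left.
Line 16 T1 at 13: fill all 35 ; 10 left.
Line 16 T2 at 12: only 10 left, fill 10.
Total = 25×10 + 23×20 + 21×20 + 15×50 + 13×35 + 12×10 = 2455.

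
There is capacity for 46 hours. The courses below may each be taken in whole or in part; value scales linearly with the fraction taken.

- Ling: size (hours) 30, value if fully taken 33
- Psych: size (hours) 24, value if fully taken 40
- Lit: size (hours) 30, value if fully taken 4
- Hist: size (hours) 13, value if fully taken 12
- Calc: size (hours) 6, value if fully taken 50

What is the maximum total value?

Sort by value density: Calc 50/6≈8.33, Psych 40/24≈1.67, Ling 33/30≈1.1, Hist 12/13≈0.923, Lit 4/30≈0.133.
Calc: take in full, 6 hours for value 50 → 40 left.
Take all of Psych (24 hours, value 40) → 16 hours left.
Fill the last 16 hours with part of Ling: 16/30 of it earns 17.6.
Total value = 107.6.

107.6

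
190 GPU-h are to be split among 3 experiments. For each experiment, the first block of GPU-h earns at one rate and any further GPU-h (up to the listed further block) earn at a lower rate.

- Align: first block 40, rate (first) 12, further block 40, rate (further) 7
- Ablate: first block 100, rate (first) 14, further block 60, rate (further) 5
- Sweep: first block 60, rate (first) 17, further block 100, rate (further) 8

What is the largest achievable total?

2780

Rank every tier by rate: Sweep/first 17 > Ablate/first 14 > Align/first 12 > Sweep/second 8 > Align/second 7 > Ablate/second 5.
Sweep first at 17: fill all 60 ; 130 left.
Ablate first at 14: fill all 100 ; 30 left.
Align/first: +30 of 40 at 12; pool empty.
Total = 17×60 + 14×100 + 12×30 = 2780.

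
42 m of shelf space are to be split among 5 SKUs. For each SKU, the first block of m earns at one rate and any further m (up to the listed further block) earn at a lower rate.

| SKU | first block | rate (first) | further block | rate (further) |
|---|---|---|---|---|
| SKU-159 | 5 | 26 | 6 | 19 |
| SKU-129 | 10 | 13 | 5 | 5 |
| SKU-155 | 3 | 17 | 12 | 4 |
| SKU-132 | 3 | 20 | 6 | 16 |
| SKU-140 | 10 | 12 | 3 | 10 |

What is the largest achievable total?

689

Treat each block as its own option and order by rate: SKU-159/first 26 > SKU-132/first 20 > SKU-159/second 19 > SKU-155/first 17 > SKU-132/second 16 > SKU-129/first 13 > SKU-140/first 12 > SKU-140/second 10 > SKU-129/second 5 > SKU-155/second 4.
SKU-159 first at 26: fill all 5 — 37 left.
SKU-132/first (20): +3 — 34 left.
SKU-159 second at 19: fill all 6 — 28 left.
SKU-155/first (17): +3 — 25 left.
Fill SKU-132 second block (6 at 16) — 19 left.
SKU-129 first at 13: fill all 10 — 9 left.
9 remain; put them into SKU-140 first at 12.
Total = 26×5 + 20×3 + 19×6 + 17×3 + 16×6 + 13×10 + 12×9 = 689.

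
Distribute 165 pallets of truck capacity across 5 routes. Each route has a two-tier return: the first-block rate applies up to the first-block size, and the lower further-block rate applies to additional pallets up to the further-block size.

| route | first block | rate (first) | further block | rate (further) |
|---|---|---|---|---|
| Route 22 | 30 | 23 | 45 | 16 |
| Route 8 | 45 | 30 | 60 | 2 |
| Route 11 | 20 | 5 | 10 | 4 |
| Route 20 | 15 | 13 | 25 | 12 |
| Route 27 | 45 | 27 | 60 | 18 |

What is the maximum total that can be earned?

Order all 10 blocks by rate: Route 8/first 30 > Route 27/first 27 > Route 22/first 23 > Route 27/second 18 > Route 22/second 16 > Route 20/first 13 > Route 20/second 12 > Route 11/first 5 > Route 11/second 4 > Route 8/second 2.
Fill Route 8 first block (45 at 30) — 120 left.
Route 27/first (27): +45 — 75 left.
Fill Route 22 first block (30 at 23) — 45 left.
45 remain; put them into Route 27 second at 18.
Total = 30×45 + 27×45 + 23×30 + 18×45 = 4065.

4065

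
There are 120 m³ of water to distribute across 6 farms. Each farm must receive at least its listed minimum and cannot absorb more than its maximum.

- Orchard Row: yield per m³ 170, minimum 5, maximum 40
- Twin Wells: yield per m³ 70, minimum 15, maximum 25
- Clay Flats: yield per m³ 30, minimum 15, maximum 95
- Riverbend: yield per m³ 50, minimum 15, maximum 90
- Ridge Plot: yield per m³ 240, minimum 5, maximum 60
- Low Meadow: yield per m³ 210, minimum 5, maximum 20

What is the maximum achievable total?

19600

Meeting every minimum uses 5+15+15+15+5+5 = 60 m³, leaving 60.
Rank by yield per m³: Ridge Plot 240 > Low Meadow 210 > Orchard Row 170 > Twin Wells 70 > Riverbend 50 > Clay Flats 30.
Give Ridge Plot 55 more to hit its cap of 60 → 5 left.
Low Meadow: +5 (room for 15) → 10. Pool exhausted.
Total = 170×5 + 70×15 + 30×15 + 50×15 + 240×60 + 210×10 = 19600.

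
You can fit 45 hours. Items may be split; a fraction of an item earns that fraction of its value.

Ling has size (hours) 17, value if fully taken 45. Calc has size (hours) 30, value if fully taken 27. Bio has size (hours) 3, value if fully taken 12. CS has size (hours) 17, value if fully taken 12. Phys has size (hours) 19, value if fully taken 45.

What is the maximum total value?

Sort by value density: Bio 12/3≈4, Ling 45/17≈2.65, Phys 45/19≈2.37, Calc 27/30≈0.9, CS 12/17≈0.706.
Bio: take in full, 3 hours for value 12 → 42 left.
All 17 hours of Ling fit (value 45) → 25 remain.
All 19 hours of Phys fit (value 45) → 6 remain.
Fill the last 6 hours with part of Calc: 6/30 of it earns 5.4.
Total value = 107.4.

107.4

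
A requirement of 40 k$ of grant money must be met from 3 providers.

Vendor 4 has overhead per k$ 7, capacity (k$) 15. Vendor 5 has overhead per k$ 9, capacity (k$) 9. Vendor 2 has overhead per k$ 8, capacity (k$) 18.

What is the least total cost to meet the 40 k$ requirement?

Use providers in increasing cost order.
Vendor 4 (7): use full 15 ; 25 k$ to go.
Vendor 2 at 8: take all 18 k$ ; 7 still needed.
Vendor 5 (9): take the remaining 7 ; done.
Cost = 15×7 + 18×8 + 7×9 = 312.

312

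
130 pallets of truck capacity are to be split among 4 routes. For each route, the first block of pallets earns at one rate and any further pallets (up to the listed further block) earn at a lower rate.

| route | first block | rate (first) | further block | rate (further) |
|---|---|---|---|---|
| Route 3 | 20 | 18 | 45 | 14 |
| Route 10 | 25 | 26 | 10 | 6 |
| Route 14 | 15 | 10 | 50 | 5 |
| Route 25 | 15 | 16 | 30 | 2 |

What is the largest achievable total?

2090

Treat each block as its own option and order by rate: Route 10/tier1 26 > Route 3/tier1 18 > Route 25/tier1 16 > Route 3/tier2 14 > Route 14/tier1 10 > Route 10/tier2 6 > Route 14/tier2 5 > Route 25/tier2 2.
Route 10/tier1 (26): +25 — 105 left.
Route 3 tier1 at 18: fill all 20 — 85 left.
Route 25 tier1 at 16: fill all 15 — 70 left.
Route 3 tier2 at 14: fill all 45 — 25 left.
Route 14 tier1 at 10: fill all 15 — 10 left.
Route 10 tier2 at 6: fill all 10 — 0 left.
Total = 26×25 + 18×20 + 16×15 + 14×45 + 10×15 + 6×10 = 2090.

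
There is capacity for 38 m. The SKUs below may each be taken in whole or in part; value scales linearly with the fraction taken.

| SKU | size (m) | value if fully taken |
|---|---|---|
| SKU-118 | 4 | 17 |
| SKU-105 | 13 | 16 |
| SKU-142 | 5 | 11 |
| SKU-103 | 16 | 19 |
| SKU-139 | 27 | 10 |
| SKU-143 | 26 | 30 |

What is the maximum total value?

63

Sort by value density: SKU-118 17/4≈4.25, SKU-142 11/5≈2.2, SKU-105 16/13≈1.23, SKU-103 19/16≈1.19, SKU-143 30/26≈1.15, SKU-139 10/27≈0.37.
SKU-118: take in full, 4 m for value 17 ; 34 left.
SKU-142: take in full, 5 m for value 11 ; 29 left.
Take all of SKU-105 (13 m, value 16) ; 16 m left.
SKU-103: take in full, 16 m for value 19 ; 0 left.
Total value = 63.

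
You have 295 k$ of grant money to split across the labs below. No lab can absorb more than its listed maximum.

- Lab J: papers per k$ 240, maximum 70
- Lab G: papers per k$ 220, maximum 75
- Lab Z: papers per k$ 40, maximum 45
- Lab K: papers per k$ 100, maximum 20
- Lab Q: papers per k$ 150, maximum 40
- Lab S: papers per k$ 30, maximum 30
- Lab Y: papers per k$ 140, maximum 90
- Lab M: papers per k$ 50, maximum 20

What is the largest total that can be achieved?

53900

Order the labs by papers per k$: Lab J 240 > Lab G 220 > Lab Q 150 > Lab Y 140 > Lab K 100 > Lab M 50 > Lab Z 40 > Lab S 30.
Give Lab J 70 to hit its cap of 70 — 225 left.
Lab G takes 75 to reach its cap of 75 — 150 left.
Give Lab Q 40 to hit its cap of 40 — 110 left.
Give Lab Y 90 to hit its cap of 90 — 20 left.
Lab K takes 20 to reach its cap of 20 — 0 left.
Total = 240×70 + 220×75 + 100×20 + 150×40 + 140×90 = 53900.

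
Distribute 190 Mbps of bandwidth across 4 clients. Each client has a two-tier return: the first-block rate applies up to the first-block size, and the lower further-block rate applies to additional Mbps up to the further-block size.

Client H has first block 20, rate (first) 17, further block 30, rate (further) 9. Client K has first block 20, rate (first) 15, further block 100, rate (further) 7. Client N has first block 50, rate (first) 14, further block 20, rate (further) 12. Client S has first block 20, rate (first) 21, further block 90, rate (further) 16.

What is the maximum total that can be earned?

3060

Order all 8 blocks by rate: Client S/T1 21 > Client H/T1 17 > Client S/T2 16 > Client K/T1 15 > Client N/T1 14 > Client N/T2 12 > Client H/T2 9 > Client K/T2 7.
Fill Client S T1 block (20 at 21) — 170 left.
Client H/T1 (17): +20 — 150 left.
Fill Client S T2 block (90 at 16) — 60 left.
Fill Client K T1 block (20 at 15) — 40 left.
40 remain; put them into Client N T1 at 14.
Total = 21×20 + 17×20 + 16×90 + 15×20 + 14×40 = 3060.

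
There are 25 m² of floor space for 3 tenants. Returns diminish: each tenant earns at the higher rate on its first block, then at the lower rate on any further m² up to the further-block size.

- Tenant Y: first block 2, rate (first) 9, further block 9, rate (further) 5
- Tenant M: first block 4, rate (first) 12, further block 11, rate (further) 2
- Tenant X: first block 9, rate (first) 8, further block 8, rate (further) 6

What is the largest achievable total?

196

Rank every tier by rate: Tenant M/first 12 > Tenant Y/first 9 > Tenant X/first 8 > Tenant X/second 6 > Tenant Y/second 5 > Tenant M/second 2.
Fill Tenant M first block (4 at 12) → 21 left.
Tenant Y first at 9: fill all 2 → 19 left.
Tenant X/first (8): +9 → 10 left.
Tenant X/second (6): +8 → 2 left.
Tenant Y/second: +2 of 9 at 5; pool empty.
Total = 12×4 + 9×2 + 8×9 + 6×8 + 5×2 = 196.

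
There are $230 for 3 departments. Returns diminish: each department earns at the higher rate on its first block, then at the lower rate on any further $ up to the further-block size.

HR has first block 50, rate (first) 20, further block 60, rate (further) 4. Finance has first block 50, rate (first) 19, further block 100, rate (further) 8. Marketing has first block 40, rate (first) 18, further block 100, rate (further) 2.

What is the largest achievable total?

Rank every tier by rate: HR/T1 20 > Finance/T1 19 > Marketing/T1 18 > Finance/T2 8 > HR/T2 4 > Marketing/T2 2.
HR/T1 (20): +50 ; 180 left.
Finance/T1 (19): +50 ; 130 left.
Marketing T1 at 18: fill all 40 ; 90 left.
Finance/T2: +90 of 100 at 8; pool empty.
Total = 20×50 + 19×50 + 18×40 + 8×90 = 3390.

3390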